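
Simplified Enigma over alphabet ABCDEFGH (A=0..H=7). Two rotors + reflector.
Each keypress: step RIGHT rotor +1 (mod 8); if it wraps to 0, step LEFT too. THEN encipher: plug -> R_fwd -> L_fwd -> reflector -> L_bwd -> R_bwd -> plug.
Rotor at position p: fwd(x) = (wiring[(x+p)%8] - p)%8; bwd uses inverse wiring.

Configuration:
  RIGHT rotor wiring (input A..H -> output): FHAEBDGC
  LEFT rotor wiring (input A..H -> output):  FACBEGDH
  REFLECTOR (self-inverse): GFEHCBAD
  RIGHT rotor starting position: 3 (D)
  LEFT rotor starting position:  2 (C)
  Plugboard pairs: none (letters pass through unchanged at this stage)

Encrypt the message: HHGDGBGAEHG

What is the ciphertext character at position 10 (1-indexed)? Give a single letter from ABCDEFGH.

Char 1 ('H'): step: R->4, L=2; H->plug->H->R->A->L->A->refl->G->L'->H->R'->B->plug->B
Char 2 ('H'): step: R->5, L=2; H->plug->H->R->E->L->B->refl->F->L'->F->R'->C->plug->C
Char 3 ('G'): step: R->6, L=2; G->plug->G->R->D->L->E->refl->C->L'->C->R'->E->plug->E
Char 4 ('D'): step: R->7, L=2; D->plug->D->R->B->L->H->refl->D->L'->G->R'->B->plug->B
Char 5 ('G'): step: R->0, L->3 (L advanced); G->plug->G->R->G->L->F->refl->B->L'->B->R'->E->plug->E
Char 6 ('B'): step: R->1, L=3; B->plug->B->R->H->L->H->refl->D->L'->C->R'->E->plug->E
Char 7 ('G'): step: R->2, L=3; G->plug->G->R->D->L->A->refl->G->L'->A->R'->F->plug->F
Char 8 ('A'): step: R->3, L=3; A->plug->A->R->B->L->B->refl->F->L'->G->R'->B->plug->B
Char 9 ('E'): step: R->4, L=3; E->plug->E->R->B->L->B->refl->F->L'->G->R'->D->plug->D
Char 10 ('H'): step: R->5, L=3; H->plug->H->R->E->L->E->refl->C->L'->F->R'->C->plug->C

C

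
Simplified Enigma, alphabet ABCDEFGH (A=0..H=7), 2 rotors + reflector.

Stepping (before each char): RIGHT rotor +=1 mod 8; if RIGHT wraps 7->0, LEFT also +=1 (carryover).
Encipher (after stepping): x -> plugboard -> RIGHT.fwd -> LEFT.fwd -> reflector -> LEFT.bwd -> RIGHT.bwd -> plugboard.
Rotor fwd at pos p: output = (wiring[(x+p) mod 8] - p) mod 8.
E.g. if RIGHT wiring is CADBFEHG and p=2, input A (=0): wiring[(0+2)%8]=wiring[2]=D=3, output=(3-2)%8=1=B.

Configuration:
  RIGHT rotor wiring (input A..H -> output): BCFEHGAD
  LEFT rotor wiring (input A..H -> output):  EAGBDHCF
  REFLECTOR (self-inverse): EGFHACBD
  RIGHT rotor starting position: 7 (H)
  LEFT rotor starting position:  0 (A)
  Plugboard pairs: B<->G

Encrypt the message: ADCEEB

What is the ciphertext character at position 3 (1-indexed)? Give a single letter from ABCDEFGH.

Char 1 ('A'): step: R->0, L->1 (L advanced); A->plug->A->R->B->L->F->refl->C->L'->D->R'->H->plug->H
Char 2 ('D'): step: R->1, L=1; D->plug->D->R->G->L->E->refl->A->L'->C->R'->G->plug->B
Char 3 ('C'): step: R->2, L=1; C->plug->C->R->F->L->B->refl->G->L'->E->R'->D->plug->D

D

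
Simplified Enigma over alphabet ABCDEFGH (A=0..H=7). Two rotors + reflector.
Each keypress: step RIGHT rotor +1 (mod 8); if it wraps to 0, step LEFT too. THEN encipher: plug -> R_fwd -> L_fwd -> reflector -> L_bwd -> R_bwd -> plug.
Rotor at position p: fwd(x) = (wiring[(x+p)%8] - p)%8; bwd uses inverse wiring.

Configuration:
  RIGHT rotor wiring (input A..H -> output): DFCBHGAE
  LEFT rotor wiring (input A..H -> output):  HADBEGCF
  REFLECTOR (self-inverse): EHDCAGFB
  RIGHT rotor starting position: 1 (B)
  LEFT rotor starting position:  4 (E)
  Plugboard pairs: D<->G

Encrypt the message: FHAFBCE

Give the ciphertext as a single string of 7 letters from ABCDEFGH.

Char 1 ('F'): step: R->2, L=4; F->plug->F->R->C->L->G->refl->F->L'->H->R'->B->plug->B
Char 2 ('H'): step: R->3, L=4; H->plug->H->R->H->L->F->refl->G->L'->C->R'->G->plug->D
Char 3 ('A'): step: R->4, L=4; A->plug->A->R->D->L->B->refl->H->L'->G->R'->G->plug->D
Char 4 ('F'): step: R->5, L=4; F->plug->F->R->F->L->E->refl->A->L'->A->R'->E->plug->E
Char 5 ('B'): step: R->6, L=4; B->plug->B->R->G->L->H->refl->B->L'->D->R'->F->plug->F
Char 6 ('C'): step: R->7, L=4; C->plug->C->R->G->L->H->refl->B->L'->D->R'->D->plug->G
Char 7 ('E'): step: R->0, L->5 (L advanced); E->plug->E->R->H->L->H->refl->B->L'->A->R'->G->plug->D

Answer: BDDEFGD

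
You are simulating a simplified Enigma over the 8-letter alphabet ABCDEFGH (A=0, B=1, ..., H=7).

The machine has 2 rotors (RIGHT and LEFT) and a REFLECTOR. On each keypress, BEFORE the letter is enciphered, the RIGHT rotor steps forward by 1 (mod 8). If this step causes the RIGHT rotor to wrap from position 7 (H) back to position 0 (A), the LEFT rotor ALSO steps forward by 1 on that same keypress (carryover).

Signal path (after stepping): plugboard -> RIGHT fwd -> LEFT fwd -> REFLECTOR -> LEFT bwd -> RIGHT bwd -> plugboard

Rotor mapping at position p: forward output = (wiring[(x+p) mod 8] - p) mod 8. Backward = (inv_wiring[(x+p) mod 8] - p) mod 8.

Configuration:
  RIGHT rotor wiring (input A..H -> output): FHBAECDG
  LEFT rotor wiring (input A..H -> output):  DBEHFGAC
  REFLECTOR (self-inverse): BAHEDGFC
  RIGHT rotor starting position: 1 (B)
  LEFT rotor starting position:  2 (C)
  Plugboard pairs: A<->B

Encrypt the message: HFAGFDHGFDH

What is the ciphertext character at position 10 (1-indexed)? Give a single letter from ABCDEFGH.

Char 1 ('H'): step: R->2, L=2; H->plug->H->R->F->L->A->refl->B->L'->G->R'->B->plug->A
Char 2 ('F'): step: R->3, L=2; F->plug->F->R->C->L->D->refl->E->L'->D->R'->E->plug->E
Char 3 ('A'): step: R->4, L=2; A->plug->B->R->G->L->B->refl->A->L'->F->R'->G->plug->G
Char 4 ('G'): step: R->5, L=2; G->plug->G->R->D->L->E->refl->D->L'->C->R'->E->plug->E
Char 5 ('F'): step: R->6, L=2; F->plug->F->R->C->L->D->refl->E->L'->D->R'->E->plug->E
Char 6 ('D'): step: R->7, L=2; D->plug->D->R->C->L->D->refl->E->L'->D->R'->G->plug->G
Char 7 ('H'): step: R->0, L->3 (L advanced); H->plug->H->R->G->L->G->refl->F->L'->D->R'->G->plug->G
Char 8 ('G'): step: R->1, L=3; G->plug->G->R->F->L->A->refl->B->L'->H->R'->C->plug->C
Char 9 ('F'): step: R->2, L=3; F->plug->F->R->E->L->H->refl->C->L'->B->R'->E->plug->E
Char 10 ('D'): step: R->3, L=3; D->plug->D->R->A->L->E->refl->D->L'->C->R'->F->plug->F

F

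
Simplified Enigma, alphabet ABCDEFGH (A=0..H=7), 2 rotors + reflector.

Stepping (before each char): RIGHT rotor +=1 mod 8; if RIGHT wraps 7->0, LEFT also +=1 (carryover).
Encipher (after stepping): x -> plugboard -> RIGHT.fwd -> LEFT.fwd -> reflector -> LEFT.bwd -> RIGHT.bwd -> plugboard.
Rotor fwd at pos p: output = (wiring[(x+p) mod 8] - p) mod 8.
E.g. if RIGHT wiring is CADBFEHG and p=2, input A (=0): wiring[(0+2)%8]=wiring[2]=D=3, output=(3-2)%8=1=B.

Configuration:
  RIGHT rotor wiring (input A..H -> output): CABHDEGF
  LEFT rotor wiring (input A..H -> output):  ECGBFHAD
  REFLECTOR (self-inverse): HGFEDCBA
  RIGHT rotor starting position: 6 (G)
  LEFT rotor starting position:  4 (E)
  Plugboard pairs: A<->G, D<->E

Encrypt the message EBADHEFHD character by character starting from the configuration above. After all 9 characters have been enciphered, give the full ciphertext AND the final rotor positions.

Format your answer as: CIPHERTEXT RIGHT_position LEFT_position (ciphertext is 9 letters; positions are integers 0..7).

Answer: CFBACDCFF 7 5

Derivation:
Char 1 ('E'): step: R->7, L=4; E->plug->D->R->C->L->E->refl->D->L'->B->R'->C->plug->C
Char 2 ('B'): step: R->0, L->5 (L advanced); B->plug->B->R->A->L->C->refl->F->L'->E->R'->F->plug->F
Char 3 ('A'): step: R->1, L=5; A->plug->G->R->E->L->F->refl->C->L'->A->R'->B->plug->B
Char 4 ('D'): step: R->2, L=5; D->plug->E->R->E->L->F->refl->C->L'->A->R'->G->plug->A
Char 5 ('H'): step: R->3, L=5; H->plug->H->R->G->L->E->refl->D->L'->B->R'->C->plug->C
Char 6 ('E'): step: R->4, L=5; E->plug->D->R->B->L->D->refl->E->L'->G->R'->E->plug->D
Char 7 ('F'): step: R->5, L=5; F->plug->F->R->E->L->F->refl->C->L'->A->R'->C->plug->C
Char 8 ('H'): step: R->6, L=5; H->plug->H->R->G->L->E->refl->D->L'->B->R'->F->plug->F
Char 9 ('D'): step: R->7, L=5; D->plug->E->R->A->L->C->refl->F->L'->E->R'->F->plug->F
Final: ciphertext=CFBACDCFF, RIGHT=7, LEFT=5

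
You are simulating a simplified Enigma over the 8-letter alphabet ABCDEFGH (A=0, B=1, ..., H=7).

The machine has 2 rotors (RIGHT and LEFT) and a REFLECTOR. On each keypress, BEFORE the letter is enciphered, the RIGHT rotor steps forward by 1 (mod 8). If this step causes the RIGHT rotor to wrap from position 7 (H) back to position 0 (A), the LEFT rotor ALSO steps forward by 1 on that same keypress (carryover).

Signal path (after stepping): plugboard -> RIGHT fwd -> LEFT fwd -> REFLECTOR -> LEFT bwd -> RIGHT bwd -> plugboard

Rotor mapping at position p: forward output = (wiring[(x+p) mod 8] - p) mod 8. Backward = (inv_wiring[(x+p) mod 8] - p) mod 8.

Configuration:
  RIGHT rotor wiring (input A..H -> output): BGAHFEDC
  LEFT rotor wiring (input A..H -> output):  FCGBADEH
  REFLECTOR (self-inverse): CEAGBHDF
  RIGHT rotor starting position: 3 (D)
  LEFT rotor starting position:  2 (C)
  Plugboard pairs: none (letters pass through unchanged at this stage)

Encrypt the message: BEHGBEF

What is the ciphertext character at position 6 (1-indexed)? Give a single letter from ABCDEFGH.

Char 1 ('B'): step: R->4, L=2; B->plug->B->R->A->L->E->refl->B->L'->D->R'->H->plug->H
Char 2 ('E'): step: R->5, L=2; E->plug->E->R->B->L->H->refl->F->L'->F->R'->C->plug->C
Char 3 ('H'): step: R->6, L=2; H->plug->H->R->G->L->D->refl->G->L'->C->R'->E->plug->E
Char 4 ('G'): step: R->7, L=2; G->plug->G->R->F->L->F->refl->H->L'->B->R'->D->plug->D
Char 5 ('B'): step: R->0, L->3 (L advanced); B->plug->B->R->G->L->H->refl->F->L'->B->R'->A->plug->A
Char 6 ('E'): step: R->1, L=3; E->plug->E->R->D->L->B->refl->E->L'->E->R'->D->plug->D

D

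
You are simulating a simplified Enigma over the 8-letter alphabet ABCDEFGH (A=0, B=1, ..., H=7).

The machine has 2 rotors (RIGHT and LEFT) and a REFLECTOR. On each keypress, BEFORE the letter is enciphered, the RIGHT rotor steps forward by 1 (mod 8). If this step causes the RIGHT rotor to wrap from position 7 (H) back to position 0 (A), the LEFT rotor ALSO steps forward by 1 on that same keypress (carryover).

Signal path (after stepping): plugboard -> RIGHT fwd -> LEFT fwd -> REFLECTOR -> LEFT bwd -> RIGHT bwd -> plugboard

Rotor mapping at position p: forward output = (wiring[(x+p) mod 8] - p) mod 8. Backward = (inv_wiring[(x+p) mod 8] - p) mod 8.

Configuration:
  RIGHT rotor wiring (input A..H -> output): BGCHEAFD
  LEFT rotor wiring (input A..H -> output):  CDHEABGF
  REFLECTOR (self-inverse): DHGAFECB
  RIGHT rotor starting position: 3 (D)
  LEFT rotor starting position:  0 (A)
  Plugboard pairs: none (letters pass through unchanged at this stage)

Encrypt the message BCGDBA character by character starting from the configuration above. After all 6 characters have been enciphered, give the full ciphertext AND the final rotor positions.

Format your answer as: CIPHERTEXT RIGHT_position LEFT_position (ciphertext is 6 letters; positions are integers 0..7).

Answer: CBDCGC 1 1

Derivation:
Char 1 ('B'): step: R->4, L=0; B->plug->B->R->E->L->A->refl->D->L'->B->R'->C->plug->C
Char 2 ('C'): step: R->5, L=0; C->plug->C->R->G->L->G->refl->C->L'->A->R'->B->plug->B
Char 3 ('G'): step: R->6, L=0; G->plug->G->R->G->L->G->refl->C->L'->A->R'->D->plug->D
Char 4 ('D'): step: R->7, L=0; D->plug->D->R->D->L->E->refl->F->L'->H->R'->C->plug->C
Char 5 ('B'): step: R->0, L->1 (L advanced); B->plug->B->R->G->L->E->refl->F->L'->F->R'->G->plug->G
Char 6 ('A'): step: R->1, L=1; A->plug->A->R->F->L->F->refl->E->L'->G->R'->C->plug->C
Final: ciphertext=CBDCGC, RIGHT=1, LEFT=1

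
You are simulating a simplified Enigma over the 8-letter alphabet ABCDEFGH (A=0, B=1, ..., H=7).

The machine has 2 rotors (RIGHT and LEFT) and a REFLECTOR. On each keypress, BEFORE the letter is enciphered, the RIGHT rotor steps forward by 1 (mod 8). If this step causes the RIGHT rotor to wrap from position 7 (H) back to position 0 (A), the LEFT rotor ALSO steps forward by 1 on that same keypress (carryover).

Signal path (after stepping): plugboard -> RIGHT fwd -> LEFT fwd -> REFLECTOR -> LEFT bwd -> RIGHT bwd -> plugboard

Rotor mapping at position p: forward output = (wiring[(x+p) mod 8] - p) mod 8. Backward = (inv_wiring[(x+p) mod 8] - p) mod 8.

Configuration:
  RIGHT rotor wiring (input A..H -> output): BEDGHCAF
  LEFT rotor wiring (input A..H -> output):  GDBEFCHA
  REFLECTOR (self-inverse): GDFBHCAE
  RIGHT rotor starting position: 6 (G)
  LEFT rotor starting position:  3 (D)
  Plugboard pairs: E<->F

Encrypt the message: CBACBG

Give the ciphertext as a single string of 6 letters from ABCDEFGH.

Answer: EDCEED

Derivation:
Char 1 ('C'): step: R->7, L=3; C->plug->C->R->F->L->D->refl->B->L'->A->R'->F->plug->E
Char 2 ('B'): step: R->0, L->4 (L advanced); B->plug->B->R->E->L->C->refl->F->L'->G->R'->D->plug->D
Char 3 ('A'): step: R->1, L=4; A->plug->A->R->D->L->E->refl->H->L'->F->R'->C->plug->C
Char 4 ('C'): step: R->2, L=4; C->plug->C->R->F->L->H->refl->E->L'->D->R'->F->plug->E
Char 5 ('B'): step: R->3, L=4; B->plug->B->R->E->L->C->refl->F->L'->G->R'->F->plug->E
Char 6 ('G'): step: R->4, L=4; G->plug->G->R->H->L->A->refl->G->L'->B->R'->D->plug->D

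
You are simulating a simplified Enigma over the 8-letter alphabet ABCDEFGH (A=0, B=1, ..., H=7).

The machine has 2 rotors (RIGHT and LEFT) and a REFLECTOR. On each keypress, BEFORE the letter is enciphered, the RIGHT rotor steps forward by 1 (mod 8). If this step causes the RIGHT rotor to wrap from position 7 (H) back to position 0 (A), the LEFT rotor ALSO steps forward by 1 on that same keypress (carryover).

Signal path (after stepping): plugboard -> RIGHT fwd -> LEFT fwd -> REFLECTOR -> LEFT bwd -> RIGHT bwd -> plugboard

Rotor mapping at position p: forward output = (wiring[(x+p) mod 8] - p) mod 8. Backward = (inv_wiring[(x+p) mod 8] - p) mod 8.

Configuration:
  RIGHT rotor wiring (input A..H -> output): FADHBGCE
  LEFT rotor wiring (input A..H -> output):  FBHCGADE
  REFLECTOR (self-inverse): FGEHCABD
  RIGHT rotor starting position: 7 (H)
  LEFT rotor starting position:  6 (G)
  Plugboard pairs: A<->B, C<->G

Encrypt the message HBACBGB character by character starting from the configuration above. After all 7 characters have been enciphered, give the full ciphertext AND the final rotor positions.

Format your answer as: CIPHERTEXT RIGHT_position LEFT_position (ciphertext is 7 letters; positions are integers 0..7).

Answer: BADBFCE 6 7

Derivation:
Char 1 ('H'): step: R->0, L->7 (L advanced); H->plug->H->R->E->L->D->refl->H->L'->F->R'->A->plug->B
Char 2 ('B'): step: R->1, L=7; B->plug->A->R->H->L->E->refl->C->L'->C->R'->B->plug->A
Char 3 ('A'): step: R->2, L=7; A->plug->B->R->F->L->H->refl->D->L'->E->R'->D->plug->D
Char 4 ('C'): step: R->3, L=7; C->plug->G->R->F->L->H->refl->D->L'->E->R'->A->plug->B
Char 5 ('B'): step: R->4, L=7; B->plug->A->R->F->L->H->refl->D->L'->E->R'->F->plug->F
Char 6 ('G'): step: R->5, L=7; G->plug->C->R->H->L->E->refl->C->L'->C->R'->G->plug->C
Char 7 ('B'): step: R->6, L=7; B->plug->A->R->E->L->D->refl->H->L'->F->R'->E->plug->E
Final: ciphertext=BADBFCE, RIGHT=6, LEFT=7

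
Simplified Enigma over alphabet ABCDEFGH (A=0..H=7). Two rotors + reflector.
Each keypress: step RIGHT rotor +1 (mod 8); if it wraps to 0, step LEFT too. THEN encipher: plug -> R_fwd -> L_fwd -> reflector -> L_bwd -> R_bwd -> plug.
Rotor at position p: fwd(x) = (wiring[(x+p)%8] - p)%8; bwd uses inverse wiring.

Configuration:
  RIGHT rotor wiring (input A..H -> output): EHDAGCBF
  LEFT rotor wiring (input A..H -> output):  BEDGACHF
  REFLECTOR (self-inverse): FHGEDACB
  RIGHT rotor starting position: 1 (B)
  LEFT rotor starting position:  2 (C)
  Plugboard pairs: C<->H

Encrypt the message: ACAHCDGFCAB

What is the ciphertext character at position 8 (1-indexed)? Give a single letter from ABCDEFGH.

Char 1 ('A'): step: R->2, L=2; A->plug->A->R->B->L->E->refl->D->L'->F->R'->H->plug->C
Char 2 ('C'): step: R->3, L=2; C->plug->H->R->A->L->B->refl->H->L'->G->R'->D->plug->D
Char 3 ('A'): step: R->4, L=2; A->plug->A->R->C->L->G->refl->C->L'->H->R'->G->plug->G
Char 4 ('H'): step: R->5, L=2; H->plug->C->R->A->L->B->refl->H->L'->G->R'->F->plug->F
Char 5 ('C'): step: R->6, L=2; C->plug->H->R->E->L->F->refl->A->L'->D->R'->A->plug->A
Char 6 ('D'): step: R->7, L=2; D->plug->D->R->E->L->F->refl->A->L'->D->R'->G->plug->G
Char 7 ('G'): step: R->0, L->3 (L advanced); G->plug->G->R->B->L->F->refl->A->L'->H->R'->B->plug->B
Char 8 ('F'): step: R->1, L=3; F->plug->F->R->A->L->D->refl->E->L'->D->R'->H->plug->C

C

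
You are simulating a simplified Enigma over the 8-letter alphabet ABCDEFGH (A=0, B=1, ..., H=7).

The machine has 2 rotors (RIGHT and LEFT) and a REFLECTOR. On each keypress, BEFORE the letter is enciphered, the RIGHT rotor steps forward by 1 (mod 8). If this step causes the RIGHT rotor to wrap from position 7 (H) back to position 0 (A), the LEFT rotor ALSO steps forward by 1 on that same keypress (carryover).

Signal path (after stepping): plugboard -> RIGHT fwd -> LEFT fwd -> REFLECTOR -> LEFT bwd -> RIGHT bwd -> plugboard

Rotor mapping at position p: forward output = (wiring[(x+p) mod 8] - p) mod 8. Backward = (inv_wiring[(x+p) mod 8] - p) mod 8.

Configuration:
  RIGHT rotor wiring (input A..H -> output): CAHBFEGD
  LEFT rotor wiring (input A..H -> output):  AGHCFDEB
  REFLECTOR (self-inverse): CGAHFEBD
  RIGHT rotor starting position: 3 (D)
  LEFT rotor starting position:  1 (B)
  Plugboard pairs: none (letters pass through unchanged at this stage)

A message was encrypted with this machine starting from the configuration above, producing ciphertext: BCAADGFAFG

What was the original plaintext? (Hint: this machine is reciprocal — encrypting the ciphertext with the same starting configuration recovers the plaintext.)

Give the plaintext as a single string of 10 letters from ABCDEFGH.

Answer: GGFFFFEDAB

Derivation:
Char 1 ('B'): step: R->4, L=1; B->plug->B->R->A->L->F->refl->E->L'->D->R'->G->plug->G
Char 2 ('C'): step: R->5, L=1; C->plug->C->R->G->L->A->refl->C->L'->E->R'->G->plug->G
Char 3 ('A'): step: R->6, L=1; A->plug->A->R->A->L->F->refl->E->L'->D->R'->F->plug->F
Char 4 ('A'): step: R->7, L=1; A->plug->A->R->E->L->C->refl->A->L'->G->R'->F->plug->F
Char 5 ('D'): step: R->0, L->2 (L advanced); D->plug->D->R->B->L->A->refl->C->L'->E->R'->F->plug->F
Char 6 ('G'): step: R->1, L=2; G->plug->G->R->C->L->D->refl->H->L'->F->R'->F->plug->F
Char 7 ('F'): step: R->2, L=2; F->plug->F->R->B->L->A->refl->C->L'->E->R'->E->plug->E
Char 8 ('A'): step: R->3, L=2; A->plug->A->R->G->L->G->refl->B->L'->D->R'->D->plug->D
Char 9 ('F'): step: R->4, L=2; F->plug->F->R->E->L->C->refl->A->L'->B->R'->A->plug->A
Char 10 ('G'): step: R->5, L=2; G->plug->G->R->E->L->C->refl->A->L'->B->R'->B->plug->B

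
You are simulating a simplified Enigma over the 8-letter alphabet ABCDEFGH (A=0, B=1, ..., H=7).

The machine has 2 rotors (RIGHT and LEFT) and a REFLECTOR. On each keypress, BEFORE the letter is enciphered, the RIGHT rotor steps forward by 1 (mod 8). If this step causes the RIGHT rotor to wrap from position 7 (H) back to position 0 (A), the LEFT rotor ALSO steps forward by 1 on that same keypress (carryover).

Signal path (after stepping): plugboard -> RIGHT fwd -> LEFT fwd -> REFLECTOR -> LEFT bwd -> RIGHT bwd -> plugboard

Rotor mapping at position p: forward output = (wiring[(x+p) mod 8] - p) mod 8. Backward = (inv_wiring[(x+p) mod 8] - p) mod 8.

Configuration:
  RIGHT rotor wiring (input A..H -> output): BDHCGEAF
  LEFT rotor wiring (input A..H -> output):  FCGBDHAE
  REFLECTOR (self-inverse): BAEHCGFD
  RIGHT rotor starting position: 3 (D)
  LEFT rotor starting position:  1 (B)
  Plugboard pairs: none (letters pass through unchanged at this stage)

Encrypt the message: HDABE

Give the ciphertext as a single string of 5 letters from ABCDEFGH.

Char 1 ('H'): step: R->4, L=1; H->plug->H->R->G->L->D->refl->H->L'->F->R'->E->plug->E
Char 2 ('D'): step: R->5, L=1; D->plug->D->R->E->L->G->refl->F->L'->B->R'->H->plug->H
Char 3 ('A'): step: R->6, L=1; A->plug->A->R->C->L->A->refl->B->L'->A->R'->G->plug->G
Char 4 ('B'): step: R->7, L=1; B->plug->B->R->C->L->A->refl->B->L'->A->R'->D->plug->D
Char 5 ('E'): step: R->0, L->2 (L advanced); E->plug->E->R->G->L->D->refl->H->L'->B->R'->A->plug->A

Answer: EHGDA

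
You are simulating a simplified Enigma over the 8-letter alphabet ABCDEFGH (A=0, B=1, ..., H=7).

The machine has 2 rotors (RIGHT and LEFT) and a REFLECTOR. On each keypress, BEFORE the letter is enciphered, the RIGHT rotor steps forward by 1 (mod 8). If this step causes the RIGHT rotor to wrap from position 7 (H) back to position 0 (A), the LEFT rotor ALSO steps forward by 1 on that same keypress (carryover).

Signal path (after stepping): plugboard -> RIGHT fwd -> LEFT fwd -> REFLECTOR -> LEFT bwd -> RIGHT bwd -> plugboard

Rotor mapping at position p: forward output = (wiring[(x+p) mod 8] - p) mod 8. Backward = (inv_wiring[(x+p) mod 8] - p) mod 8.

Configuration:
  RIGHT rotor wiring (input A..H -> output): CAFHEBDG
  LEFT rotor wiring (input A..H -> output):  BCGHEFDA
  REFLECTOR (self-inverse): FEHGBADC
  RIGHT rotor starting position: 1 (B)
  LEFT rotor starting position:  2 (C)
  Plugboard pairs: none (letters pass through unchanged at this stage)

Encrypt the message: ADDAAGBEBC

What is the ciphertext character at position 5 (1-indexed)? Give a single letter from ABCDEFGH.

Char 1 ('A'): step: R->2, L=2; A->plug->A->R->D->L->D->refl->G->L'->F->R'->B->plug->B
Char 2 ('D'): step: R->3, L=2; D->plug->D->R->A->L->E->refl->B->L'->E->R'->A->plug->A
Char 3 ('D'): step: R->4, L=2; D->plug->D->R->C->L->C->refl->H->L'->G->R'->E->plug->E
Char 4 ('A'): step: R->5, L=2; A->plug->A->R->E->L->B->refl->E->L'->A->R'->F->plug->F
Char 5 ('A'): step: R->6, L=2; A->plug->A->R->F->L->G->refl->D->L'->D->R'->H->plug->H

H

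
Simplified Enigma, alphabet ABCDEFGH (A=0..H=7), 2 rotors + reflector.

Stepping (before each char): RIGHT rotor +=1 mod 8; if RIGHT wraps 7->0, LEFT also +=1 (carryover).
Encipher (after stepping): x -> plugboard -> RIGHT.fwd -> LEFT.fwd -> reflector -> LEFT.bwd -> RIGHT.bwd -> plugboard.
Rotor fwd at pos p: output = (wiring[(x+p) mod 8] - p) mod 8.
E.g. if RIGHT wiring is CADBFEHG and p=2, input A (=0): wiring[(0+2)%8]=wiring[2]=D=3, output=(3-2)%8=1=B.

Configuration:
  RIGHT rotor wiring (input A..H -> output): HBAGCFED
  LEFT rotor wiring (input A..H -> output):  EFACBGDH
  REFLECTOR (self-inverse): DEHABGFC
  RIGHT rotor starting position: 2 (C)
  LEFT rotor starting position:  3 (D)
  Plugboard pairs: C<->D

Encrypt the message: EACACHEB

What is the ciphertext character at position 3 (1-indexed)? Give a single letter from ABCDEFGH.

Char 1 ('E'): step: R->3, L=3; E->plug->E->R->A->L->H->refl->C->L'->G->R'->G->plug->G
Char 2 ('A'): step: R->4, L=3; A->plug->A->R->G->L->C->refl->H->L'->A->R'->C->plug->D
Char 3 ('C'): step: R->5, L=3; C->plug->D->R->C->L->D->refl->A->L'->D->R'->F->plug->F

F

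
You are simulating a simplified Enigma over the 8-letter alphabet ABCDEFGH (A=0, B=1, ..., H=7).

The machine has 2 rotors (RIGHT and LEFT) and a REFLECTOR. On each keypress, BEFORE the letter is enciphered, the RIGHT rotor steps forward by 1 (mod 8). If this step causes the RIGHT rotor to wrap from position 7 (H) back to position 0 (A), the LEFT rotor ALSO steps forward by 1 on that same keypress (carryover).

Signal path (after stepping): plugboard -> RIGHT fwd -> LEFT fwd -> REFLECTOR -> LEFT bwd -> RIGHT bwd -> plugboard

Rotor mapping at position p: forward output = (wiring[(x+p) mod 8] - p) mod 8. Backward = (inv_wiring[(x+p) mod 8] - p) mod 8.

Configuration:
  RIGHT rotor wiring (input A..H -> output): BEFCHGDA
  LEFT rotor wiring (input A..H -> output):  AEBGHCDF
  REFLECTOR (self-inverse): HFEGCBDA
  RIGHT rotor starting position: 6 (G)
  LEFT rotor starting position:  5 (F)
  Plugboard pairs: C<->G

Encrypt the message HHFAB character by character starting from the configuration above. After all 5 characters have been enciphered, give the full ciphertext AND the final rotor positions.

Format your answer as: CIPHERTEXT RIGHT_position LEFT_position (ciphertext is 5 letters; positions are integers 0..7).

Answer: BFCDG 3 6

Derivation:
Char 1 ('H'): step: R->7, L=5; H->plug->H->R->E->L->H->refl->A->L'->C->R'->B->plug->B
Char 2 ('H'): step: R->0, L->6 (L advanced); H->plug->H->R->A->L->F->refl->B->L'->G->R'->F->plug->F
Char 3 ('F'): step: R->1, L=6; F->plug->F->R->C->L->C->refl->E->L'->H->R'->G->plug->C
Char 4 ('A'): step: R->2, L=6; A->plug->A->R->D->L->G->refl->D->L'->E->R'->D->plug->D
Char 5 ('B'): step: R->3, L=6; B->plug->B->R->E->L->D->refl->G->L'->D->R'->C->plug->G
Final: ciphertext=BFCDG, RIGHT=3, LEFT=6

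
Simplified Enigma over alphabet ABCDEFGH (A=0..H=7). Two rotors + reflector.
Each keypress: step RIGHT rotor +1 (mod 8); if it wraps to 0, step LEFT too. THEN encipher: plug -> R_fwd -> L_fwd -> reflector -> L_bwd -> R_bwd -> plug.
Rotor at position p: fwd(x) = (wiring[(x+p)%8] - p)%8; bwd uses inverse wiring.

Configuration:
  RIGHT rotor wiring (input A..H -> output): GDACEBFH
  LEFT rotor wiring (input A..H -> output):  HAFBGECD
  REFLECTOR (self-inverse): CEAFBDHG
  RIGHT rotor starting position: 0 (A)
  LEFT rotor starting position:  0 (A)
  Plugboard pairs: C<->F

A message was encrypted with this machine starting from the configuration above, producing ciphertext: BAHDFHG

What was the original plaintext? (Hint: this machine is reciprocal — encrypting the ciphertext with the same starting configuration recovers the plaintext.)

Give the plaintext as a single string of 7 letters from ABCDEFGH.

Char 1 ('B'): step: R->1, L=0; B->plug->B->R->H->L->D->refl->F->L'->C->R'->A->plug->A
Char 2 ('A'): step: R->2, L=0; A->plug->A->R->G->L->C->refl->A->L'->B->R'->H->plug->H
Char 3 ('H'): step: R->3, L=0; H->plug->H->R->F->L->E->refl->B->L'->D->R'->F->plug->C
Char 4 ('D'): step: R->4, L=0; D->plug->D->R->D->L->B->refl->E->L'->F->R'->B->plug->B
Char 5 ('F'): step: R->5, L=0; F->plug->C->R->C->L->F->refl->D->L'->H->R'->H->plug->H
Char 6 ('H'): step: R->6, L=0; H->plug->H->R->D->L->B->refl->E->L'->F->R'->D->plug->D
Char 7 ('G'): step: R->7, L=0; G->plug->G->R->C->L->F->refl->D->L'->H->R'->B->plug->B

Answer: AHCBHDB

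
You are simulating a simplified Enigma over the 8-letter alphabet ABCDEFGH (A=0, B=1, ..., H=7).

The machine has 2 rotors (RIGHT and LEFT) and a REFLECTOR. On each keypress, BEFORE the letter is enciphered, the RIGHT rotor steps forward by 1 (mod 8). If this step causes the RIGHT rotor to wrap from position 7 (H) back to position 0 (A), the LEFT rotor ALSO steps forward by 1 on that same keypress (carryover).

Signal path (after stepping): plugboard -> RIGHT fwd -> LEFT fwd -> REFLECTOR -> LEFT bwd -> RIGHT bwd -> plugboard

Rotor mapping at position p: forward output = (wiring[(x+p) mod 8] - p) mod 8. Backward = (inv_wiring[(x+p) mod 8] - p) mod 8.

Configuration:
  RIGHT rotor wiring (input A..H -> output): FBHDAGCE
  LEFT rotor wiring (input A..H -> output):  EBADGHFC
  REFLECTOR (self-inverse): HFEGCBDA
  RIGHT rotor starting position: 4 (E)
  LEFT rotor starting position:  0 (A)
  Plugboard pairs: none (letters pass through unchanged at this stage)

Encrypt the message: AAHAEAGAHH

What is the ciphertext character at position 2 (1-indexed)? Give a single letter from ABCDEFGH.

Char 1 ('A'): step: R->5, L=0; A->plug->A->R->B->L->B->refl->F->L'->G->R'->G->plug->G
Char 2 ('A'): step: R->6, L=0; A->plug->A->R->E->L->G->refl->D->L'->D->R'->D->plug->D

D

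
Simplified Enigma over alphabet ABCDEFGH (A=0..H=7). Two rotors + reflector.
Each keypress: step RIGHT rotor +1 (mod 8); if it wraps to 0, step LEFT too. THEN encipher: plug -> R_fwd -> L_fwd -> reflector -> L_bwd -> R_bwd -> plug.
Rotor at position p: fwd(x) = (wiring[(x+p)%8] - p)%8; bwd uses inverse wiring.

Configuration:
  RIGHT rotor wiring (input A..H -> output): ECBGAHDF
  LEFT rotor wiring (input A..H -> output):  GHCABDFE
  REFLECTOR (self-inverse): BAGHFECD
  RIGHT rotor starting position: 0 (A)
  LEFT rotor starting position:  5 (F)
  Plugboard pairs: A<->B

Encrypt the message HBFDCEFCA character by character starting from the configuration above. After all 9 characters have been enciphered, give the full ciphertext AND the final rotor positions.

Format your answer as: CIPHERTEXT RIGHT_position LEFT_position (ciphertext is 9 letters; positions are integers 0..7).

Answer: BDBAFHCHE 1 6

Derivation:
Char 1 ('H'): step: R->1, L=5; H->plug->H->R->D->L->B->refl->A->L'->B->R'->A->plug->B
Char 2 ('B'): step: R->2, L=5; B->plug->A->R->H->L->E->refl->F->L'->F->R'->D->plug->D
Char 3 ('F'): step: R->3, L=5; F->plug->F->R->B->L->A->refl->B->L'->D->R'->A->plug->B
Char 4 ('D'): step: R->4, L=5; D->plug->D->R->B->L->A->refl->B->L'->D->R'->B->plug->A
Char 5 ('C'): step: R->5, L=5; C->plug->C->R->A->L->G->refl->C->L'->E->R'->F->plug->F
Char 6 ('E'): step: R->6, L=5; E->plug->E->R->D->L->B->refl->A->L'->B->R'->H->plug->H
Char 7 ('F'): step: R->7, L=5; F->plug->F->R->B->L->A->refl->B->L'->D->R'->C->plug->C
Char 8 ('C'): step: R->0, L->6 (L advanced); C->plug->C->R->B->L->G->refl->C->L'->F->R'->H->plug->H
Char 9 ('A'): step: R->1, L=6; A->plug->B->R->A->L->H->refl->D->L'->G->R'->E->plug->E
Final: ciphertext=BDBAFHCHE, RIGHT=1, LEFT=6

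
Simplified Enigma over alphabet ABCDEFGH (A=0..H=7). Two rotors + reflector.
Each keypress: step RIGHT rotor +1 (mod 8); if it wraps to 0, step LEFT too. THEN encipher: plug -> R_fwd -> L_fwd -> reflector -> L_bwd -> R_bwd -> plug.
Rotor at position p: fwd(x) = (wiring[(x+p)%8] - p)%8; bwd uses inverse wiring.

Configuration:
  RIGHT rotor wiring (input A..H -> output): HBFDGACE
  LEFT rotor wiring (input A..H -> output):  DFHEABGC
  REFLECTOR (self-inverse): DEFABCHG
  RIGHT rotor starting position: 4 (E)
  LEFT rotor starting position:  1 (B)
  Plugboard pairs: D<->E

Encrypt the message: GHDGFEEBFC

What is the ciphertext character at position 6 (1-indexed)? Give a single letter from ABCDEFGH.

Char 1 ('G'): step: R->5, L=1; G->plug->G->R->G->L->B->refl->E->L'->A->R'->F->plug->F
Char 2 ('H'): step: R->6, L=1; H->plug->H->R->C->L->D->refl->A->L'->E->R'->A->plug->A
Char 3 ('D'): step: R->7, L=1; D->plug->E->R->E->L->A->refl->D->L'->C->R'->C->plug->C
Char 4 ('G'): step: R->0, L->2 (L advanced); G->plug->G->R->C->L->G->refl->H->L'->D->R'->D->plug->E
Char 5 ('F'): step: R->1, L=2; F->plug->F->R->B->L->C->refl->F->L'->A->R'->A->plug->A
Char 6 ('E'): step: R->2, L=2; E->plug->D->R->G->L->B->refl->E->L'->E->R'->C->plug->C

C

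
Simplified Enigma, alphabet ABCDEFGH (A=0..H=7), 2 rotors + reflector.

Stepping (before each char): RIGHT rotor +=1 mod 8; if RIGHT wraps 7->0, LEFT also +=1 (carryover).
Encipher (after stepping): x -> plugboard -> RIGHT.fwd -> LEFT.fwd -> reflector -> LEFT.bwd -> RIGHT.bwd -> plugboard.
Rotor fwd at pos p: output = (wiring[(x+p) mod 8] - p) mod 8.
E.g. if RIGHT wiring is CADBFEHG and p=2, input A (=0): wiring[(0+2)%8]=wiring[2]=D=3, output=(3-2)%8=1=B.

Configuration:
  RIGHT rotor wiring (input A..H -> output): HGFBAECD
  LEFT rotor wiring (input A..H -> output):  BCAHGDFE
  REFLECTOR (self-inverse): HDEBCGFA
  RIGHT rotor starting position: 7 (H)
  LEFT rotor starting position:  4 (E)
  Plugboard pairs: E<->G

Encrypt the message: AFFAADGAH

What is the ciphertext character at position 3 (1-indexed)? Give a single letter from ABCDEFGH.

Char 1 ('A'): step: R->0, L->5 (L advanced); A->plug->A->R->H->L->B->refl->D->L'->F->R'->C->plug->C
Char 2 ('F'): step: R->1, L=5; F->plug->F->R->B->L->A->refl->H->L'->C->R'->G->plug->E
Char 3 ('F'): step: R->2, L=5; F->plug->F->R->B->L->A->refl->H->L'->C->R'->D->plug->D

D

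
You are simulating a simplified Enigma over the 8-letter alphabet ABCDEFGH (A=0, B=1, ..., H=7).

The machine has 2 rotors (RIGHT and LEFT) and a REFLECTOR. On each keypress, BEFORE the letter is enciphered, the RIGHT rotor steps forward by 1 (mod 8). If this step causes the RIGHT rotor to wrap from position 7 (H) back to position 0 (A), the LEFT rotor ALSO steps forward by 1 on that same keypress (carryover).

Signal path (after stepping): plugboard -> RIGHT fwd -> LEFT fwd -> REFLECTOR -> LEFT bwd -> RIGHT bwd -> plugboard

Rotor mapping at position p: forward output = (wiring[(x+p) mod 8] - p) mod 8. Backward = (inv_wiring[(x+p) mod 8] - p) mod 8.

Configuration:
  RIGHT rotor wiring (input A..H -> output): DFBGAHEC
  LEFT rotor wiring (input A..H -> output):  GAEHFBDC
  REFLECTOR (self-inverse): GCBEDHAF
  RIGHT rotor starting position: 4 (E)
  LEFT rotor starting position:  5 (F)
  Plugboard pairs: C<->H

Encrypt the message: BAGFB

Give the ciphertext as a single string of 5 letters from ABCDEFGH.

Answer: GEBHE

Derivation:
Char 1 ('B'): step: R->5, L=5; B->plug->B->R->H->L->A->refl->G->L'->B->R'->G->plug->G
Char 2 ('A'): step: R->6, L=5; A->plug->A->R->G->L->C->refl->B->L'->D->R'->E->plug->E
Char 3 ('G'): step: R->7, L=5; G->plug->G->R->A->L->E->refl->D->L'->E->R'->B->plug->B
Char 4 ('F'): step: R->0, L->6 (L advanced); F->plug->F->R->H->L->D->refl->E->L'->B->R'->C->plug->H
Char 5 ('B'): step: R->1, L=6; B->plug->B->R->A->L->F->refl->H->L'->G->R'->E->plug->E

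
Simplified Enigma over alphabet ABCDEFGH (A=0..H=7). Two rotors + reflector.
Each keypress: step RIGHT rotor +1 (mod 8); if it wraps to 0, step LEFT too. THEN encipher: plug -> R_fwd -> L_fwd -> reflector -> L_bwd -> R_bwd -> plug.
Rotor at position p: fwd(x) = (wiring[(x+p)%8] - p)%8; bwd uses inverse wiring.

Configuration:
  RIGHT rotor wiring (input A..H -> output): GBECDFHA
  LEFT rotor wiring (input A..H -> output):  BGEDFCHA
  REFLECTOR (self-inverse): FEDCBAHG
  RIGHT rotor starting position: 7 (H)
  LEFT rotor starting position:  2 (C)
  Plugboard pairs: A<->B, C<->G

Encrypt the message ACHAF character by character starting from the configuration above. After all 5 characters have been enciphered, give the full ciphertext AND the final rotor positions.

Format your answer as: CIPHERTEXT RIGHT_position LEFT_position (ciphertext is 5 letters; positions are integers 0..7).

Char 1 ('A'): step: R->0, L->3 (L advanced); A->plug->B->R->B->L->C->refl->D->L'->G->R'->A->plug->B
Char 2 ('C'): step: R->1, L=3; C->plug->G->R->H->L->B->refl->E->L'->D->R'->B->plug->A
Char 3 ('H'): step: R->2, L=3; H->plug->H->R->H->L->B->refl->E->L'->D->R'->D->plug->D
Char 4 ('A'): step: R->3, L=3; A->plug->B->R->A->L->A->refl->F->L'->E->R'->D->plug->D
Char 5 ('F'): step: R->4, L=3; F->plug->F->R->F->L->G->refl->H->L'->C->R'->E->plug->E
Final: ciphertext=BADDE, RIGHT=4, LEFT=3

Answer: BADDE 4 3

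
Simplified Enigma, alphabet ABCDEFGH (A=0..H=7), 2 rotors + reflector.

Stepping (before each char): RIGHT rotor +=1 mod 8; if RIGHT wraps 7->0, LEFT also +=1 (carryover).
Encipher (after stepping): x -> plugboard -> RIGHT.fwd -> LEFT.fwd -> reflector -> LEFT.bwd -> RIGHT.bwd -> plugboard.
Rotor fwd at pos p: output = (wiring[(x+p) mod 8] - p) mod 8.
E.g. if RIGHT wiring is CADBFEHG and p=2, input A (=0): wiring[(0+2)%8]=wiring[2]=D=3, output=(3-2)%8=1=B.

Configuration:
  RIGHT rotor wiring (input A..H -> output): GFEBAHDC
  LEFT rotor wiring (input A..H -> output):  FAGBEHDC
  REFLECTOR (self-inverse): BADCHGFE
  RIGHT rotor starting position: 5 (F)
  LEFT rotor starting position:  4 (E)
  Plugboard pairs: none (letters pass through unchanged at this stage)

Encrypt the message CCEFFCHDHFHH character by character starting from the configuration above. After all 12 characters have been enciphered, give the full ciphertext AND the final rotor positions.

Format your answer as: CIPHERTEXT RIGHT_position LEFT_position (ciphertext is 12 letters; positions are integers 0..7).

Char 1 ('C'): step: R->6, L=4; C->plug->C->R->A->L->A->refl->B->L'->E->R'->B->plug->B
Char 2 ('C'): step: R->7, L=4; C->plug->C->R->G->L->C->refl->D->L'->B->R'->F->plug->F
Char 3 ('E'): step: R->0, L->5 (L advanced); E->plug->E->R->A->L->C->refl->D->L'->E->R'->C->plug->C
Char 4 ('F'): step: R->1, L=5; F->plug->F->R->C->L->F->refl->G->L'->B->R'->G->plug->G
Char 5 ('F'): step: R->2, L=5; F->plug->F->R->A->L->C->refl->D->L'->E->R'->G->plug->G
Char 6 ('C'): step: R->3, L=5; C->plug->C->R->E->L->D->refl->C->L'->A->R'->D->plug->D
Char 7 ('H'): step: R->4, L=5; H->plug->H->R->F->L->B->refl->A->L'->D->R'->B->plug->B
Char 8 ('D'): step: R->5, L=5; D->plug->D->R->B->L->G->refl->F->L'->C->R'->A->plug->A
Char 9 ('H'): step: R->6, L=5; H->plug->H->R->B->L->G->refl->F->L'->C->R'->G->plug->G
Char 10 ('F'): step: R->7, L=5; F->plug->F->R->B->L->G->refl->F->L'->C->R'->E->plug->E
Char 11 ('H'): step: R->0, L->6 (L advanced); H->plug->H->R->C->L->H->refl->E->L'->B->R'->D->plug->D
Char 12 ('H'): step: R->1, L=6; H->plug->H->R->F->L->D->refl->C->L'->D->R'->B->plug->B
Final: ciphertext=BFCGGDBAGEDB, RIGHT=1, LEFT=6

Answer: BFCGGDBAGEDB 1 6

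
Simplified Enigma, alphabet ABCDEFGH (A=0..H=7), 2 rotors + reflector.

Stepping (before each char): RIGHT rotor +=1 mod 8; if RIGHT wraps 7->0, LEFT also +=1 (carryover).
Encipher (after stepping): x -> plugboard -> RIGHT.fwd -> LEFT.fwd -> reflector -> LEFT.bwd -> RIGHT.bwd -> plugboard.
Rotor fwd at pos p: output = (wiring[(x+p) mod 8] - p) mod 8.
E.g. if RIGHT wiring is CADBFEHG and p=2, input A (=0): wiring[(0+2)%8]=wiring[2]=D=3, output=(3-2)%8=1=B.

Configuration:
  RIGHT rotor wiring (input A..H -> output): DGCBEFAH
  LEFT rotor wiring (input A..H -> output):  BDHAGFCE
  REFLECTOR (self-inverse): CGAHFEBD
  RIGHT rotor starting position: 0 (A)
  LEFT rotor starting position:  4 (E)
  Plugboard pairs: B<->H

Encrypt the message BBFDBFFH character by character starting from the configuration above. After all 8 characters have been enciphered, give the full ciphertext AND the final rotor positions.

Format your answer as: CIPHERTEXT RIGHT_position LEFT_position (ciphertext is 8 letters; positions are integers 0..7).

Answer: HHGAGDGC 0 5

Derivation:
Char 1 ('B'): step: R->1, L=4; B->plug->H->R->C->L->G->refl->B->L'->B->R'->B->plug->H
Char 2 ('B'): step: R->2, L=4; B->plug->H->R->E->L->F->refl->E->L'->H->R'->B->plug->H
Char 3 ('F'): step: R->3, L=4; F->plug->F->R->A->L->C->refl->A->L'->D->R'->G->plug->G
Char 4 ('D'): step: R->4, L=4; D->plug->D->R->D->L->A->refl->C->L'->A->R'->A->plug->A
Char 5 ('B'): step: R->5, L=4; B->plug->H->R->H->L->E->refl->F->L'->E->R'->G->plug->G
Char 6 ('F'): step: R->6, L=4; F->plug->F->R->D->L->A->refl->C->L'->A->R'->D->plug->D
Char 7 ('F'): step: R->7, L=4; F->plug->F->R->F->L->H->refl->D->L'->G->R'->G->plug->G
Char 8 ('H'): step: R->0, L->5 (L advanced); H->plug->B->R->G->L->D->refl->H->L'->C->R'->C->plug->C
Final: ciphertext=HHGAGDGC, RIGHT=0, LEFT=5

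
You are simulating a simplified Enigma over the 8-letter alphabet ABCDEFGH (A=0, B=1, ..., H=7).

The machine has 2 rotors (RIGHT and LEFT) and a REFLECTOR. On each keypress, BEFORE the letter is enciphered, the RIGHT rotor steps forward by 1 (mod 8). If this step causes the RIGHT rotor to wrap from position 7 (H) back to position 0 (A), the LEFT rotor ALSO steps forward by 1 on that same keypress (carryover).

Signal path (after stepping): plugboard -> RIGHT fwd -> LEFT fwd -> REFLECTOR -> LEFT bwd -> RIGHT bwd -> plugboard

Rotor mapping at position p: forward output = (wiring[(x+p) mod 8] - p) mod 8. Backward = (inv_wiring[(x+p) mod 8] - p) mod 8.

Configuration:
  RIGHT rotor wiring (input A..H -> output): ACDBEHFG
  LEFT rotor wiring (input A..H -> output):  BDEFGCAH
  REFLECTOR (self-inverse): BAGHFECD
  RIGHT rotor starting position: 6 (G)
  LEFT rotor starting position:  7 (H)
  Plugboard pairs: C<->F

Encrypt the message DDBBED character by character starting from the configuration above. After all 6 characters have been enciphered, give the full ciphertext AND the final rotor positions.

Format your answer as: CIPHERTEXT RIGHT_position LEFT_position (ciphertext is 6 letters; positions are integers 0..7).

Answer: BCDADB 4 0

Derivation:
Char 1 ('D'): step: R->7, L=7; D->plug->D->R->E->L->G->refl->C->L'->B->R'->B->plug->B
Char 2 ('D'): step: R->0, L->0 (L advanced); D->plug->D->R->B->L->D->refl->H->L'->H->R'->F->plug->C
Char 3 ('B'): step: R->1, L=0; B->plug->B->R->C->L->E->refl->F->L'->D->R'->D->plug->D
Char 4 ('B'): step: R->2, L=0; B->plug->B->R->H->L->H->refl->D->L'->B->R'->A->plug->A
Char 5 ('E'): step: R->3, L=0; E->plug->E->R->D->L->F->refl->E->L'->C->R'->D->plug->D
Char 6 ('D'): step: R->4, L=0; D->plug->D->R->C->L->E->refl->F->L'->D->R'->B->plug->B
Final: ciphertext=BCDADB, RIGHT=4, LEFT=0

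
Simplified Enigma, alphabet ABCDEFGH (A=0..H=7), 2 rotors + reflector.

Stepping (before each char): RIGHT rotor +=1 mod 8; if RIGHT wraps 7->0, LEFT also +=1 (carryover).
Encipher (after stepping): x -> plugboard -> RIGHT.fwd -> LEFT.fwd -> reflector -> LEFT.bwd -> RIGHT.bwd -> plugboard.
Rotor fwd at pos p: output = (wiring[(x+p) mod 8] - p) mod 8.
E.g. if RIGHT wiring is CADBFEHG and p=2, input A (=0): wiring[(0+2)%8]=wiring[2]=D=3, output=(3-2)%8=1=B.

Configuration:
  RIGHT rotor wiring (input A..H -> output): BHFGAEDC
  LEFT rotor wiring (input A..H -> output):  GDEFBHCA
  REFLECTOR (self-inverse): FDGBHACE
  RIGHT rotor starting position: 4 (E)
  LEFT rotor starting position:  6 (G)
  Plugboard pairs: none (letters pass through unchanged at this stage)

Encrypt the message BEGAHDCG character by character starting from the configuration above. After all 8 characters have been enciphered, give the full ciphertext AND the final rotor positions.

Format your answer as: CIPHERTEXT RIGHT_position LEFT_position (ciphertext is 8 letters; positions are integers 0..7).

Char 1 ('B'): step: R->5, L=6; B->plug->B->R->G->L->D->refl->B->L'->H->R'->A->plug->A
Char 2 ('E'): step: R->6, L=6; E->plug->E->R->H->L->B->refl->D->L'->G->R'->H->plug->H
Char 3 ('G'): step: R->7, L=6; G->plug->G->R->F->L->H->refl->E->L'->A->R'->C->plug->C
Char 4 ('A'): step: R->0, L->7 (L advanced); A->plug->A->R->B->L->H->refl->E->L'->C->R'->H->plug->H
Char 5 ('H'): step: R->1, L=7; H->plug->H->R->A->L->B->refl->D->L'->H->R'->D->plug->D
Char 6 ('D'): step: R->2, L=7; D->plug->D->R->C->L->E->refl->H->L'->B->R'->E->plug->E
Char 7 ('C'): step: R->3, L=7; C->plug->C->R->B->L->H->refl->E->L'->C->R'->H->plug->H
Char 8 ('G'): step: R->4, L=7; G->plug->G->R->B->L->H->refl->E->L'->C->R'->H->plug->H
Final: ciphertext=AHCHDEHH, RIGHT=4, LEFT=7

Answer: AHCHDEHH 4 7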